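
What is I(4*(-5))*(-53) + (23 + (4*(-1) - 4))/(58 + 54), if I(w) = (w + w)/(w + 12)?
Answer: -29665/112 ≈ -264.87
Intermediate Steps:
I(w) = 2*w/(12 + w) (I(w) = (2*w)/(12 + w) = 2*w/(12 + w))
I(4*(-5))*(-53) + (23 + (4*(-1) - 4))/(58 + 54) = (2*(4*(-5))/(12 + 4*(-5)))*(-53) + (23 + (4*(-1) - 4))/(58 + 54) = (2*(-20)/(12 - 20))*(-53) + (23 + (-4 - 4))/112 = (2*(-20)/(-8))*(-53) + (23 - 8)*(1/112) = (2*(-20)*(-⅛))*(-53) + 15*(1/112) = 5*(-53) + 15/112 = -265 + 15/112 = -29665/112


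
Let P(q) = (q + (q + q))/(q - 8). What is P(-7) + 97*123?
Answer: 59662/5 ≈ 11932.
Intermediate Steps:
P(q) = 3*q/(-8 + q) (P(q) = (q + 2*q)/(-8 + q) = (3*q)/(-8 + q) = 3*q/(-8 + q))
P(-7) + 97*123 = 3*(-7)/(-8 - 7) + 97*123 = 3*(-7)/(-15) + 11931 = 3*(-7)*(-1/15) + 11931 = 7/5 + 11931 = 59662/5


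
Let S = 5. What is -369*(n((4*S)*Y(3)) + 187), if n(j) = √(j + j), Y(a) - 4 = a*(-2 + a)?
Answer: -69003 - 738*√70 ≈ -75178.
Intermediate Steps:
Y(a) = 4 + a*(-2 + a)
n(j) = √2*√j (n(j) = √(2*j) = √2*√j)
-369*(n((4*S)*Y(3)) + 187) = -369*(√2*√((4*5)*(4 + 3² - 2*3)) + 187) = -369*(√2*√(20*(4 + 9 - 6)) + 187) = -369*(√2*√(20*7) + 187) = -369*(√2*√140 + 187) = -369*(√2*(2*√35) + 187) = -369*(2*√70 + 187) = -369*(187 + 2*√70) = -69003 - 738*√70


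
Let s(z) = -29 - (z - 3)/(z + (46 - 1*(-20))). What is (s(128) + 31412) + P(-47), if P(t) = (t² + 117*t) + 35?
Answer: 5456707/194 ≈ 28127.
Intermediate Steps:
P(t) = 35 + t² + 117*t
s(z) = -29 - (-3 + z)/(66 + z) (s(z) = -29 - (-3 + z)/(z + (46 + 20)) = -29 - (-3 + z)/(z + 66) = -29 - (-3 + z)/(66 + z))
(s(128) + 31412) + P(-47) = (3*(-637 - 10*128)/(66 + 128) + 31412) + (35 + (-47)² + 117*(-47)) = (3*(-637 - 1280)/194 + 31412) + (35 + 2209 - 5499) = (3*(1/194)*(-1917) + 31412) - 3255 = (-5751/194 + 31412) - 3255 = 6088177/194 - 3255 = 5456707/194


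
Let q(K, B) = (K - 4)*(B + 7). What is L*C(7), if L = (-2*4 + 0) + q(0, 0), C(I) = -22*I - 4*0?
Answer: 5544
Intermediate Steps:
C(I) = -22*I (C(I) = -22*I + 0 = -22*I)
q(K, B) = (-4 + K)*(7 + B)
L = -36 (L = (-2*4 + 0) + (-28 - 4*0 + 7*0 + 0*0) = (-8 + 0) + (-28 + 0 + 0 + 0) = -8 - 28 = -36)
L*C(7) = -(-792)*7 = -36*(-154) = 5544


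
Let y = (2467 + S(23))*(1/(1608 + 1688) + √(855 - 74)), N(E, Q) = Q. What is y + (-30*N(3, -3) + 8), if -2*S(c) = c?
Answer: 650927/6592 + 4911*√781/2 ≈ 68721.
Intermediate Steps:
S(c) = -c/2
y = 4911/6592 + 4911*√781/2 (y = (2467 - ½*23)*(1/(1608 + 1688) + √(855 - 74)) = (2467 - 23/2)*(1/3296 + √781) = 4911*(1/3296 + √781)/2 = 4911/6592 + 4911*√781/2 ≈ 68623.)
y + (-30*N(3, -3) + 8) = (4911/6592 + 4911*√781/2) + (-30*(-3) + 8) = (4911/6592 + 4911*√781/2) + (90 + 8) = (4911/6592 + 4911*√781/2) + 98 = 650927/6592 + 4911*√781/2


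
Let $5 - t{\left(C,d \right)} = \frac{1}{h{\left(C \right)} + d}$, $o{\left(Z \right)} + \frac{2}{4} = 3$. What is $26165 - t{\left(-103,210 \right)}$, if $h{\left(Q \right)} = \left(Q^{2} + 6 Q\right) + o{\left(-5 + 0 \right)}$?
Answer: $\frac{533847122}{20407} \approx 26160.0$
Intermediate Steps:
$o{\left(Z \right)} = \frac{5}{2}$ ($o{\left(Z \right)} = - \frac{1}{2} + 3 = \frac{5}{2}$)
$h{\left(Q \right)} = \frac{5}{2} + Q^{2} + 6 Q$ ($h{\left(Q \right)} = \left(Q^{2} + 6 Q\right) + \frac{5}{2} = \frac{5}{2} + Q^{2} + 6 Q$)
$t{\left(C,d \right)} = 5 - \frac{1}{\frac{5}{2} + d + C^{2} + 6 C}$ ($t{\left(C,d \right)} = 5 - \frac{1}{\left(\frac{5}{2} + C^{2} + 6 C\right) + d} = 5 - \frac{1}{\frac{5}{2} + d + C^{2} + 6 C}$)
$26165 - t{\left(-103,210 \right)} = 26165 - \frac{23 + 10 \cdot 210 + 10 \left(-103\right)^{2} + 60 \left(-103\right)}{5 + 2 \cdot 210 + 2 \left(-103\right)^{2} + 12 \left(-103\right)} = 26165 - \frac{23 + 2100 + 10 \cdot 10609 - 6180}{5 + 420 + 2 \cdot 10609 - 1236} = 26165 - \frac{23 + 2100 + 106090 - 6180}{5 + 420 + 21218 - 1236} = 26165 - \frac{1}{20407} \cdot 102033 = 26165 - \frac{102033}{20407} = \frac{533847122}{20407}$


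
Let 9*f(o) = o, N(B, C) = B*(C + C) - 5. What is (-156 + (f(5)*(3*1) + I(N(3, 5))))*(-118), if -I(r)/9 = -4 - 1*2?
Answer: 35518/3 ≈ 11839.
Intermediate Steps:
N(B, C) = -5 + 2*B*C (N(B, C) = B*(2*C) - 5 = 2*B*C - 5 = -5 + 2*B*C)
f(o) = o/9
I(r) = 54 (I(r) = -9*(-4 - 1*2) = -9*(-4 - 2) = -9*(-6) = 54)
(-156 + (f(5)*(3*1) + I(N(3, 5))))*(-118) = (-156 + (((1/9)*5)*(3*1) + 54))*(-118) = (-156 + ((5/9)*3 + 54))*(-118) = (-156 + (5/3 + 54))*(-118) = (-156 + 167/3)*(-118) = -301/3*(-118) = 35518/3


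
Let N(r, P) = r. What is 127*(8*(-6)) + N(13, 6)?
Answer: -6083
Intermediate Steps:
127*(8*(-6)) + N(13, 6) = 127*(8*(-6)) + 13 = 127*(-48) + 13 = -6096 + 13 = -6083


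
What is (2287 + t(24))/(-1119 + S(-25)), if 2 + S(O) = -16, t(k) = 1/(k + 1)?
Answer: -57176/28425 ≈ -2.0115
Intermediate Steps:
t(k) = 1/(1 + k)
S(O) = -18 (S(O) = -2 - 16 = -18)
(2287 + t(24))/(-1119 + S(-25)) = (2287 + 1/(1 + 24))/(-1119 - 18) = (2287 + 1/25)/(-1137) = (2287 + 1/25)*(-1/1137) = (57176/25)*(-1/1137) = -57176/28425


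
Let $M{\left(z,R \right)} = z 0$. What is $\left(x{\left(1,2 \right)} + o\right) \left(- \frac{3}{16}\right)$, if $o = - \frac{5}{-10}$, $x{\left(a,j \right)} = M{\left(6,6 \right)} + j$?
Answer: $- \frac{15}{32} \approx -0.46875$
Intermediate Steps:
$M{\left(z,R \right)} = 0$
$x{\left(a,j \right)} = j$ ($x{\left(a,j \right)} = 0 + j = j$)
$o = \frac{1}{2}$ ($o = \left(-5\right) \left(- \frac{1}{10}\right) = \frac{1}{2} \approx 0.5$)
$\left(x{\left(1,2 \right)} + o\right) \left(- \frac{3}{16}\right) = \left(2 + \frac{1}{2}\right) \left(- \frac{3}{16}\right) = \frac{5 \left(\left(-3\right) \frac{1}{16}\right)}{2} = \frac{5}{2} \left(- \frac{3}{16}\right) = - \frac{15}{32}$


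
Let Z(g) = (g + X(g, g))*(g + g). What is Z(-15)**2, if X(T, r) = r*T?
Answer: 39690000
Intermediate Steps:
X(T, r) = T*r
Z(g) = 2*g*(g + g**2) (Z(g) = (g + g*g)*(g + g) = (g + g**2)*(2*g) = 2*g*(g + g**2))
Z(-15)**2 = (2*(-15)**2*(1 - 15))**2 = (2*225*(-14))**2 = (-6300)**2 = 39690000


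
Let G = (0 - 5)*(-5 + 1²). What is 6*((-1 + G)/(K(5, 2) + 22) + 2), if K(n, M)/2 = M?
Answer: 213/13 ≈ 16.385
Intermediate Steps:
K(n, M) = 2*M
G = 20 (G = -5*(-5 + 1) = -5*(-4) = 20)
6*((-1 + G)/(K(5, 2) + 22) + 2) = 6*((-1 + 20)/(2*2 + 22) + 2) = 6*(19/(4 + 22) + 2) = 6*(19/26 + 2) = 6*(71/26) = 213/13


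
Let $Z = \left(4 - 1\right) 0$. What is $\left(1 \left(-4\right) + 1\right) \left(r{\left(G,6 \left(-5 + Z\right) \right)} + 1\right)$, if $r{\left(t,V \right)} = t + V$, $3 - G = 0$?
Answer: $78$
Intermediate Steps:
$G = 3$ ($G = 3 - 0 = 3 + 0 = 3$)
$Z = 0$ ($Z = 3 \cdot 0 = 0$)
$r{\left(t,V \right)} = V + t$
$\left(1 \left(-4\right) + 1\right) \left(r{\left(G,6 \left(-5 + Z\right) \right)} + 1\right) = \left(1 \left(-4\right) + 1\right) \left(\left(6 \left(-5 + 0\right) + 3\right) + 1\right) = \left(-4 + 1\right) \left(\left(6 \left(-5\right) + 3\right) + 1\right) = - 3 \left(\left(-30 + 3\right) + 1\right) = - 3 \left(-27 + 1\right) = \left(-3\right) \left(-26\right) = 78$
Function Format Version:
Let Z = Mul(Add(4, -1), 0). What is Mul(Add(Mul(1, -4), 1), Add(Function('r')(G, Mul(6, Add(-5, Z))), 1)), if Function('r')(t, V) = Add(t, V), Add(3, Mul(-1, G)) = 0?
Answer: 78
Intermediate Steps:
G = 3 (G = Add(3, Mul(-1, 0)) = Add(3, 0) = 3)
Z = 0 (Z = Mul(3, 0) = 0)
Function('r')(t, V) = Add(V, t)
Mul(Add(Mul(1, -4), 1), Add(Function('r')(G, Mul(6, Add(-5, Z))), 1)) = Mul(Add(Mul(1, -4), 1), Add(Add(Mul(6, Add(-5, 0)), 3), 1)) = Mul(Add(-4, 1), Add(Add(Mul(6, -5), 3), 1)) = Mul(-3, Add(Add(-30, 3), 1)) = Mul(-3, Add(-27, 1)) = Mul(-3, -26) = 78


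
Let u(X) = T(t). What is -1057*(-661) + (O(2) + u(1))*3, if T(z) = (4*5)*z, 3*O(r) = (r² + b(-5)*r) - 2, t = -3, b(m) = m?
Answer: 698489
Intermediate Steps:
O(r) = -⅔ - 5*r/3 + r²/3 (O(r) = ((r² - 5*r) - 2)/3 = (-2 + r² - 5*r)/3 = -⅔ - 5*r/3 + r²/3)
T(z) = 20*z
u(X) = -60 (u(X) = 20*(-3) = -60)
-1057*(-661) + (O(2) + u(1))*3 = -1057*(-661) + ((-⅔ - 5/3*2 + (⅓)*2²) - 60)*3 = 698677 + ((-⅔ - 10/3 + (⅓)*4) - 60)*3 = 698677 + ((-⅔ - 10/3 + 4/3) - 60)*3 = 698677 + (-8/3 - 60)*3 = 698677 - 188/3*3 = 698677 - 188 = 698489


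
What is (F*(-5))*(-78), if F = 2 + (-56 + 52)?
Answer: -780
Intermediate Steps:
F = -2 (F = 2 - 4 = -2)
(F*(-5))*(-78) = -2*(-5)*(-78) = 10*(-78) = -780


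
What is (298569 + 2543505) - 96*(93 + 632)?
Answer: 2772474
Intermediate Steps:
(298569 + 2543505) - 96*(93 + 632) = 2842074 - 96*725 = 2842074 - 69600 = 2772474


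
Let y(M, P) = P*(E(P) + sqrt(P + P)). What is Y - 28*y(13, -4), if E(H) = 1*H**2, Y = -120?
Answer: 1672 + 224*I*sqrt(2) ≈ 1672.0 + 316.78*I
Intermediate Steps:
E(H) = H**2
y(M, P) = P*(P**2 + sqrt(2)*sqrt(P)) (y(M, P) = P*(P**2 + sqrt(P + P)) = P*(P**2 + sqrt(2*P)) = P*(P**2 + sqrt(2)*sqrt(P)))
Y - 28*y(13, -4) = -120 - 28*((-4)**3 + sqrt(2)*(-4)**(3/2)) = -120 - 28*(-64 + sqrt(2)*(-8*I)) = -120 - 28*(-64 - 8*I*sqrt(2)) = -120 + (1792 + 224*I*sqrt(2)) = 1672 + 224*I*sqrt(2)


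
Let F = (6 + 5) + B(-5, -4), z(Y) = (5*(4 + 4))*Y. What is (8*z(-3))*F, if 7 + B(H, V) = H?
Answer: 960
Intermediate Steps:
B(H, V) = -7 + H
z(Y) = 40*Y (z(Y) = (5*8)*Y = 40*Y)
F = -1 (F = (6 + 5) + (-7 - 5) = 11 - 12 = -1)
(8*z(-3))*F = (8*(40*(-3)))*(-1) = (8*(-120))*(-1) = -960*(-1) = 960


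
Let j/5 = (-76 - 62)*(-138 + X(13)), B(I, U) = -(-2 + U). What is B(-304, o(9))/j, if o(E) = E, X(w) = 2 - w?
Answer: -7/102810 ≈ -6.8087e-5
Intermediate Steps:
B(I, U) = 2 - U
j = 102810 (j = 5*((-76 - 62)*(-138 + (2 - 1*13))) = 5*(-138*(-138 + (2 - 13))) = 5*(-138*(-138 - 11)) = 5*(-138*(-149)) = 5*20562 = 102810)
B(-304, o(9))/j = (2 - 1*9)/102810 = (2 - 9)*(1/102810) = -7*1/102810 = -7/102810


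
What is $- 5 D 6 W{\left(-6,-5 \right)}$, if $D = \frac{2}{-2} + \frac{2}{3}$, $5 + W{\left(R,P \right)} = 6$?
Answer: $10$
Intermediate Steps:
$W{\left(R,P \right)} = 1$ ($W{\left(R,P \right)} = -5 + 6 = 1$)
$D = - \frac{1}{3}$ ($D = 2 \left(- \frac{1}{2}\right) + 2 \cdot \frac{1}{3} = -1 + \frac{2}{3} = - \frac{1}{3} \approx -0.33333$)
$- 5 D 6 W{\left(-6,-5 \right)} = \left(-5\right) \left(- \frac{1}{3}\right) 6 \cdot 1 = \frac{5}{3} \cdot 6 \cdot 1 = 10 \cdot 1 = 10$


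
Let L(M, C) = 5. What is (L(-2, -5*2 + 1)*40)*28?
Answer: 5600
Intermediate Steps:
(L(-2, -5*2 + 1)*40)*28 = (5*40)*28 = 200*28 = 5600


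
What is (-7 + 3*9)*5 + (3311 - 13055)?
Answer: -9644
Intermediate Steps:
(-7 + 3*9)*5 + (3311 - 13055) = (-7 + 27)*5 - 9744 = 20*5 - 9744 = 100 - 9744 = -9644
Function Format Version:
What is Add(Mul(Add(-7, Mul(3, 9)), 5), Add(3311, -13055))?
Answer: -9644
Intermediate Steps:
Add(Mul(Add(-7, Mul(3, 9)), 5), Add(3311, -13055)) = Add(Mul(Add(-7, 27), 5), -9744) = Add(Mul(20, 5), -9744) = Add(100, -9744) = -9644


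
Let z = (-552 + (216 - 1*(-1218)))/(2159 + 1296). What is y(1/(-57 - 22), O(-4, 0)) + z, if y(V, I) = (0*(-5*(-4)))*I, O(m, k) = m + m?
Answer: 882/3455 ≈ 0.25528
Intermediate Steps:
O(m, k) = 2*m
y(V, I) = 0 (y(V, I) = (0*20)*I = 0*I = 0)
z = 882/3455 (z = (-552 + (216 + 1218))/3455 = (-552 + 1434)*(1/3455) = 882*(1/3455) = 882/3455 ≈ 0.25528)
y(1/(-57 - 22), O(-4, 0)) + z = 0 + 882/3455 = 882/3455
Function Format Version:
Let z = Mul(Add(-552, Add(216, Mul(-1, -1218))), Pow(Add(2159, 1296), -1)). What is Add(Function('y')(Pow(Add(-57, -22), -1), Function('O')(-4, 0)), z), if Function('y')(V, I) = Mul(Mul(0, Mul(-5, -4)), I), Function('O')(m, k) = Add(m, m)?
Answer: Rational(882, 3455) ≈ 0.25528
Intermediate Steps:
Function('O')(m, k) = Mul(2, m)
Function('y')(V, I) = 0 (Function('y')(V, I) = Mul(Mul(0, 20), I) = Mul(0, I) = 0)
z = Rational(882, 3455) (z = Mul(Add(-552, Add(216, 1218)), Pow(3455, -1)) = Mul(Add(-552, 1434), Rational(1, 3455)) = Mul(882, Rational(1, 3455)) = Rational(882, 3455) ≈ 0.25528)
Add(Function('y')(Pow(Add(-57, -22), -1), Function('O')(-4, 0)), z) = Add(0, Rational(882, 3455)) = Rational(882, 3455)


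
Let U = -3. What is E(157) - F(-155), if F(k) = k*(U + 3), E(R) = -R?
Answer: -157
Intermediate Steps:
F(k) = 0 (F(k) = k*(-3 + 3) = k*0 = 0)
E(157) - F(-155) = -1*157 - 1*0 = -157 + 0 = -157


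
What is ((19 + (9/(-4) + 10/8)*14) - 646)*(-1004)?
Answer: 643564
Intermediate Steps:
((19 + (9/(-4) + 10/8)*14) - 646)*(-1004) = ((19 + (9*(-¼) + 10*(⅛))*14) - 646)*(-1004) = ((19 + (-9/4 + 5/4)*14) - 646)*(-1004) = ((19 - 1*14) - 646)*(-1004) = ((19 - 14) - 646)*(-1004) = (5 - 646)*(-1004) = -641*(-1004) = 643564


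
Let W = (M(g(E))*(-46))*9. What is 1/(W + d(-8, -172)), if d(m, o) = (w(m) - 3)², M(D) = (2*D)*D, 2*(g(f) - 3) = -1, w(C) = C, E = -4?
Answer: -1/5054 ≈ -0.00019786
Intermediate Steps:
g(f) = 5/2 (g(f) = 3 + (½)*(-1) = 3 - ½ = 5/2)
M(D) = 2*D²
d(m, o) = (-3 + m)² (d(m, o) = (m - 3)² = (-3 + m)²)
W = -5175 (W = ((2*(5/2)²)*(-46))*9 = ((2*(25/4))*(-46))*9 = ((25/2)*(-46))*9 = -575*9 = -5175)
1/(W + d(-8, -172)) = 1/(-5175 + (-3 - 8)²) = 1/(-5175 + (-11)²) = 1/(-5175 + 121) = 1/(-5054) = -1/5054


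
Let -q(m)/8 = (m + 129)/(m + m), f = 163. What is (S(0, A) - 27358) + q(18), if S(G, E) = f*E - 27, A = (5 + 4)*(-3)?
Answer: -95456/3 ≈ -31819.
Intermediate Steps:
A = -27 (A = 9*(-3) = -27)
S(G, E) = -27 + 163*E (S(G, E) = 163*E - 27 = -27 + 163*E)
q(m) = -4*(129 + m)/m (q(m) = -8*(m + 129)/(m + m) = -8*(129 + m)/(2*m) = -8*(129 + m)*1/(2*m) = -4*(129 + m)/m)
(S(0, A) - 27358) + q(18) = ((-27 + 163*(-27)) - 27358) + (-4 - 516/18) = ((-27 - 4401) - 27358) + (-4 - 516*1/18) = (-4428 - 27358) + (-4 - 86/3) = -31786 - 98/3 = -95456/3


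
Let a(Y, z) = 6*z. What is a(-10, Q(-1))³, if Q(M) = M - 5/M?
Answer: 13824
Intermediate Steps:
a(-10, Q(-1))³ = (6*(-1 - 5/(-1)))³ = (6*(-1 - 5*(-1)))³ = (6*(-1 + 5))³ = (6*4)³ = 24³ = 13824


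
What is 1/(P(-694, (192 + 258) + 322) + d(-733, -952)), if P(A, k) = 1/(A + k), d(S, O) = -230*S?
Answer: 78/13150021 ≈ 5.9315e-6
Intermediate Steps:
1/(P(-694, (192 + 258) + 322) + d(-733, -952)) = 1/(1/(-694 + ((192 + 258) + 322)) - 230*(-733)) = 1/(1/(-694 + (450 + 322)) + 168590) = 1/(1/(-694 + 772) + 168590) = 1/(1/78 + 168590) = 1/(13150021/78) = 78/13150021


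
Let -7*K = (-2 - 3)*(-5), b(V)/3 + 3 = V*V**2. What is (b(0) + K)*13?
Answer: -1144/7 ≈ -163.43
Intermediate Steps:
b(V) = -9 + 3*V**3 (b(V) = -9 + 3*(V*V**2) = -9 + 3*V**3)
K = -25/7 (K = -(-2 - 3)*(-5)/7 = -(-5)*(-5)/7 = -1/7*25 = -25/7 ≈ -3.5714)
(b(0) + K)*13 = ((-9 + 3*0**3) - 25/7)*13 = ((-9 + 3*0) - 25/7)*13 = ((-9 + 0) - 25/7)*13 = (-9 - 25/7)*13 = -88/7*13 = -1144/7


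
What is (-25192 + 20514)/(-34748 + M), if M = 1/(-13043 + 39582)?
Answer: 124149442/922177171 ≈ 0.13463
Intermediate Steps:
M = 1/26539 ≈ 3.7680e-5
(-25192 + 20514)/(-34748 + M) = (-25192 + 20514)/(-34748 + 1/26539) = -4678/(-922177171/26539) = -4678*(-26539/922177171) = 124149442/922177171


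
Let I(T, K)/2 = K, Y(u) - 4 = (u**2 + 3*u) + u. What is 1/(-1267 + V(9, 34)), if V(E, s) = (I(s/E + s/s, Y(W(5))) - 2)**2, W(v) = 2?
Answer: -1/367 ≈ -0.0027248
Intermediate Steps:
Y(u) = 4 + u**2 + 4*u (Y(u) = 4 + ((u**2 + 3*u) + u) = 4 + (u**2 + 4*u) = 4 + u**2 + 4*u)
I(T, K) = 2*K
V(E, s) = 900 (V(E, s) = (2*(4 + 2**2 + 4*2) - 2)**2 = (2*(4 + 4 + 8) - 2)**2 = (2*16 - 2)**2 = (32 - 2)**2 = 30**2 = 900)
1/(-1267 + V(9, 34)) = 1/(-1267 + 900) = 1/(-367) = -1/367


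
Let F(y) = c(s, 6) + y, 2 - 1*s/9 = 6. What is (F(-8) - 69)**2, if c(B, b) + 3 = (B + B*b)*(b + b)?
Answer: 9634816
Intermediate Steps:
s = -36 (s = 18 - 9*6 = 18 - 54 = -36)
c(B, b) = -3 + 2*b*(B + B*b) (c(B, b) = -3 + (B + B*b)*(b + b) = -3 + (B + B*b)*(2*b) = -3 + 2*b*(B + B*b))
F(y) = -3027 + y (F(y) = (-3 + 2*(-36)*6 + 2*(-36)*6**2) + y = (-3 - 432 + 2*(-36)*36) + y = (-3 - 432 - 2592) + y = -3027 + y)
(F(-8) - 69)**2 = ((-3027 - 8) - 69)**2 = (-3035 - 69)**2 = (-3104)**2 = 9634816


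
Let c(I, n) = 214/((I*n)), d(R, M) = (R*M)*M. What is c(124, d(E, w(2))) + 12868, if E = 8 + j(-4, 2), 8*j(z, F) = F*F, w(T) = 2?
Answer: 27125851/2108 ≈ 12868.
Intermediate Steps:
j(z, F) = F**2/8 (j(z, F) = (F*F)/8 = F**2/8)
E = 17/2 (E = 8 + (1/8)*2**2 = 8 + (1/8)*4 = 8 + 1/2 = 17/2 ≈ 8.5000)
d(R, M) = R*M**2 (d(R, M) = (M*R)*M = R*M**2)
c(I, n) = 214/(I*n) (c(I, n) = 214*(1/(I*n)) = 214/(I*n))
c(124, d(E, w(2))) + 12868 = 214/(124*((17/2)*2**2)) + 12868 = 214*(1/124)/((17/2)*4) + 12868 = 214*(1/124)/34 + 12868 = 214*(1/124)*(1/34) + 12868 = 107/2108 + 12868 = 27125851/2108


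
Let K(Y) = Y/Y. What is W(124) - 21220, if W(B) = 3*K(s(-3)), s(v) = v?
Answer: -21217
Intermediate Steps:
K(Y) = 1
W(B) = 3 (W(B) = 3*1 = 3)
W(124) - 21220 = 3 - 21220 = -21217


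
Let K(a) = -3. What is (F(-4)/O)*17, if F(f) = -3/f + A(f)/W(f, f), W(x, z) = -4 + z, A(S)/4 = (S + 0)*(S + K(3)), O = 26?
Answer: -901/104 ≈ -8.6635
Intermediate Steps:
A(S) = 4*S*(-3 + S) (A(S) = 4*((S + 0)*(S - 3)) = 4*(S*(-3 + S)) = 4*S*(-3 + S))
F(f) = -3/f + 4*f*(-3 + f)/(-4 + f) (F(f) = -3/f + (4*f*(-3 + f))/(-4 + f) = -3/f + 4*f*(-3 + f)/(-4 + f))
(F(-4)/O)*17 = (((12 - 3*(-4) + 4*(-4)**2*(-3 - 4))/((-4)*(-4 - 4)))/26)*17 = (-1/4*(12 + 12 + 4*16*(-7))/(-8)*(1/26))*17 = (-1/4*(-1/8)*(12 + 12 - 448)*(1/26))*17 = (-1/4*(-1/8)*(-424)*(1/26))*17 = -53/4*1/26*17 = -53/104*17 = -901/104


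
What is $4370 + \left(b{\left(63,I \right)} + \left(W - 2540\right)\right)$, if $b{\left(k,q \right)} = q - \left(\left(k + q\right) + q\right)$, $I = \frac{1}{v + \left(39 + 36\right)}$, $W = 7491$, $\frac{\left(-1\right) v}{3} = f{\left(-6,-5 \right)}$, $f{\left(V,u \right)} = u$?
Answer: $\frac{833219}{90} \approx 9258.0$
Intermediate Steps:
$v = 15$ ($v = \left(-3\right) \left(-5\right) = 15$)
$I = \frac{1}{90}$ ($I = \frac{1}{15 + \left(39 + 36\right)} = \frac{1}{15 + 75} = \frac{1}{90} \approx 0.011111$)
$b{\left(k,q \right)} = - k - q$ ($b{\left(k,q \right)} = q - \left(k + 2 q\right) = - k - q$)
$4370 + \left(b{\left(63,I \right)} + \left(W - 2540\right)\right) = 4370 + \left(\left(\left(-1\right) 63 - \frac{1}{90}\right) + \left(7491 - 2540\right)\right) = 4370 + \left(\left(-63 - \frac{1}{90}\right) + 4951\right) = 4370 + \left(- \frac{5671}{90} + 4951\right) = 4370 + \frac{439919}{90} = \frac{833219}{90}$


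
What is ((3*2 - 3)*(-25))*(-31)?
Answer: 2325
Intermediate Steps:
((3*2 - 3)*(-25))*(-31) = ((6 - 3)*(-25))*(-31) = (3*(-25))*(-31) = -75*(-31) = 2325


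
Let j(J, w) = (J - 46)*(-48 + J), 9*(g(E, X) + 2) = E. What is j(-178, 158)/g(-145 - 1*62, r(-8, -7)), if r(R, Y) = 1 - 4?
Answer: -50624/25 ≈ -2025.0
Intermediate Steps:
r(R, Y) = -3
g(E, X) = -2 + E/9
j(J, w) = (-48 + J)*(-46 + J) (j(J, w) = (-46 + J)*(-48 + J) = (-48 + J)*(-46 + J))
j(-178, 158)/g(-145 - 1*62, r(-8, -7)) = (2208 + (-178)² - 94*(-178))/(-2 + (-145 - 1*62)/9) = (2208 + 31684 + 16732)/(-2 + (-145 - 62)/9) = 50624/(-2 + (⅑)*(-207)) = 50624/(-2 - 23) = 50624/(-25) = 50624*(-1/25) = -50624/25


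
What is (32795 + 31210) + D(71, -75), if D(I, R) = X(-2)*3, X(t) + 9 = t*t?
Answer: 63990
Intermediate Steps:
X(t) = -9 + t² (X(t) = -9 + t*t = -9 + t²)
D(I, R) = -15 (D(I, R) = (-9 + (-2)²)*3 = (-9 + 4)*3 = -5*3 = -15)
(32795 + 31210) + D(71, -75) = (32795 + 31210) - 15 = 64005 - 15 = 63990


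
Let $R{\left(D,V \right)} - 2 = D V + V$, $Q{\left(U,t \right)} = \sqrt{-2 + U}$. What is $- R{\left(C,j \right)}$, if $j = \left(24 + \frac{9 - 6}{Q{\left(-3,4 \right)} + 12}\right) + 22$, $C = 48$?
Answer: $\frac{3 \left(- 752 \sqrt{5} + 9073 i\right)}{\sqrt{5} - 12 i} \approx -2267.8 + 2.2061 i$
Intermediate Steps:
$j = 46 + \frac{3}{12 + i \sqrt{5}}$ ($j = \left(24 + \frac{9 - 6}{\sqrt{-2 - 3} + 12}\right) + 22 = \left(24 + \frac{3}{\sqrt{-5} + 12}\right) + 22 = \left(24 + \frac{3}{i \sqrt{5} + 12}\right) + 22 = \left(24 + \frac{3}{12 + i \sqrt{5}}\right) + 22 = 46 + \frac{3}{12 + i \sqrt{5}} \approx 46.242 - 0.045021 i$)
$R{\left(D,V \right)} = 2 + V + D V$ ($R{\left(D,V \right)} = 2 + \left(D V + V\right) = 2 + \left(V + D V\right) = 2 + V + D V$)
$- R{\left(C,j \right)} = - (2 + \left(\frac{6890}{149} - \frac{3 i \sqrt{5}}{149}\right) + 48 \left(\frac{6890}{149} - \frac{3 i \sqrt{5}}{149}\right)) = - (2 + \left(\frac{6890}{149} - \frac{3 i \sqrt{5}}{149}\right) + \left(\frac{330720}{149} - \frac{144 i \sqrt{5}}{149}\right)) = - (\frac{337908}{149} - \frac{147 i \sqrt{5}}{149}) = - \frac{337908}{149} + \frac{147 i \sqrt{5}}{149}$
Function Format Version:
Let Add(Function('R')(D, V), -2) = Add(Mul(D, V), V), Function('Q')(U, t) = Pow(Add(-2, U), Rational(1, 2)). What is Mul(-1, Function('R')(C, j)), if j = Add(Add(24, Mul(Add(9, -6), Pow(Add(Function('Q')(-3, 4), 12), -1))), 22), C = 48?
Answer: Mul(3, Pow(Add(Pow(5, Rational(1, 2)), Mul(-12, I)), -1), Add(Mul(-752, Pow(5, Rational(1, 2))), Mul(9073, I))) ≈ Add(-2267.8, Mul(2.2061, I))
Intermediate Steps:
j = Add(46, Mul(3, Pow(Add(12, Mul(I, Pow(5, Rational(1, 2)))), -1))) (j = Add(Add(24, Mul(Add(9, -6), Pow(Add(Pow(Add(-2, -3), Rational(1, 2)), 12), -1))), 22) = Add(Add(24, Mul(3, Pow(Add(Pow(-5, Rational(1, 2)), 12), -1))), 22) = Add(Add(24, Mul(3, Pow(Add(Mul(I, Pow(5, Rational(1, 2))), 12), -1))), 22) = Add(Add(24, Mul(3, Pow(Add(12, Mul(I, Pow(5, Rational(1, 2)))), -1))), 22) = Add(46, Mul(3, Pow(Add(12, Mul(I, Pow(5, Rational(1, 2)))), -1))) ≈ Add(46.242, Mul(-0.045021, I)))
Function('R')(D, V) = Add(2, V, Mul(D, V)) (Function('R')(D, V) = Add(2, Add(Mul(D, V), V)) = Add(2, Add(V, Mul(D, V))) = Add(2, V, Mul(D, V)))
Mul(-1, Function('R')(C, j)) = Mul(-1, Add(2, Add(Rational(6890, 149), Mul(Rational(-3, 149), I, Pow(5, Rational(1, 2)))), Mul(48, Add(Rational(6890, 149), Mul(Rational(-3, 149), I, Pow(5, Rational(1, 2))))))) = Mul(-1, Add(2, Add(Rational(6890, 149), Mul(Rational(-3, 149), I, Pow(5, Rational(1, 2)))), Add(Rational(330720, 149), Mul(Rational(-144, 149), I, Pow(5, Rational(1, 2)))))) = Mul(-1, Add(Rational(337908, 149), Mul(Rational(-147, 149), I, Pow(5, Rational(1, 2))))) = Add(Rational(-337908, 149), Mul(Rational(147, 149), I, Pow(5, Rational(1, 2))))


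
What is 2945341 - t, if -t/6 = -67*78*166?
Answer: -2259755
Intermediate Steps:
t = 5205096 (t = -6*(-67*78)*166 = -(-31356)*166 = -6*(-867516) = 5205096)
2945341 - t = 2945341 - 1*5205096 = 2945341 - 5205096 = -2259755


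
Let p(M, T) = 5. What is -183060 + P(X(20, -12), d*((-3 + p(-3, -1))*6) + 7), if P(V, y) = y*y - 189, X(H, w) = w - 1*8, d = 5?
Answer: -178760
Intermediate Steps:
X(H, w) = -8 + w (X(H, w) = w - 8 = -8 + w)
P(V, y) = -189 + y² (P(V, y) = y² - 189 = -189 + y²)
-183060 + P(X(20, -12), d*((-3 + p(-3, -1))*6) + 7) = -183060 + (-189 + (5*((-3 + 5)*6) + 7)²) = -183060 + (-189 + (5*(2*6) + 7)²) = -183060 + (-189 + (5*12 + 7)²) = -183060 + (-189 + (60 + 7)²) = -183060 + (-189 + 67²) = -183060 + (-189 + 4489) = -183060 + 4300 = -178760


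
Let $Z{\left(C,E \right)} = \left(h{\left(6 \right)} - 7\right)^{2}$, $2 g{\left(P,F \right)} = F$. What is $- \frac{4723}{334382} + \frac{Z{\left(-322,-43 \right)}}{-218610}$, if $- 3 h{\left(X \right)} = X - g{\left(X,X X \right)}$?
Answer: $- \frac{28764013}{2030534695} \approx -0.014166$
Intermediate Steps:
$g{\left(P,F \right)} = \frac{F}{2}$
$h{\left(X \right)} = - \frac{X}{3} + \frac{X^{2}}{6}$ ($h{\left(X \right)} = - \frac{X - \frac{X X}{2}}{3} = - \frac{X - \frac{X^{2}}{2}}{3} = - \frac{X}{3} + \frac{X^{2}}{6}$)
$Z{\left(C,E \right)} = 9$ ($Z{\left(C,E \right)} = \left(\frac{1}{6} \cdot 6 \left(-2 + 6\right) - 7\right)^{2} = \left(\frac{1}{6} \cdot 6 \cdot 4 - 7\right)^{2} = \left(4 - 7\right)^{2} = \left(-3\right)^{2} = 9$)
$- \frac{4723}{334382} + \frac{Z{\left(-322,-43 \right)}}{-218610} = - \frac{4723}{334382} + \frac{9}{-218610} = \left(-4723\right) \frac{1}{334382} + 9 \left(- \frac{1}{218610}\right) = - \frac{4723}{334382} - \frac{1}{24290} = - \frac{28764013}{2030534695}$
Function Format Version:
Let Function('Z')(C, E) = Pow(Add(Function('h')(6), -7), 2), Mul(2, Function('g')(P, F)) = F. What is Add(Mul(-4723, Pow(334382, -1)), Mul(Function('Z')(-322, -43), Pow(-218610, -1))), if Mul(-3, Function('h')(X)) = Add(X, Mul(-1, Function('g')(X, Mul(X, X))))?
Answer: Rational(-28764013, 2030534695) ≈ -0.014166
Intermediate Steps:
Function('g')(P, F) = Mul(Rational(1, 2), F)
Function('h')(X) = Add(Mul(Rational(-1, 3), X), Mul(Rational(1, 6), Pow(X, 2))) (Function('h')(X) = Mul(Rational(-1, 3), Add(X, Mul(-1, Mul(Rational(1, 2), Mul(X, X))))) = Mul(Rational(-1, 3), Add(X, Mul(-1, Mul(Rational(1, 2), Pow(X, 2))))) = Mul(Rational(-1, 3), Add(X, Mul(Rational(-1, 2), Pow(X, 2)))) = Add(Mul(Rational(-1, 3), X), Mul(Rational(1, 6), Pow(X, 2))))
Function('Z')(C, E) = 9 (Function('Z')(C, E) = Pow(Add(Mul(Rational(1, 6), 6, Add(-2, 6)), -7), 2) = Pow(Add(Mul(Rational(1, 6), 6, 4), -7), 2) = Pow(Add(4, -7), 2) = Pow(-3, 2) = 9)
Add(Mul(-4723, Pow(334382, -1)), Mul(Function('Z')(-322, -43), Pow(-218610, -1))) = Add(Mul(-4723, Pow(334382, -1)), Mul(9, Pow(-218610, -1))) = Add(Mul(-4723, Rational(1, 334382)), Mul(9, Rational(-1, 218610))) = Add(Rational(-4723, 334382), Rational(-1, 24290)) = Rational(-28764013, 2030534695)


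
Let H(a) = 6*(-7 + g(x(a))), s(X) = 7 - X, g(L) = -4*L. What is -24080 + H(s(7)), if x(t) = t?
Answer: -24122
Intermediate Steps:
H(a) = -42 - 24*a (H(a) = 6*(-7 - 4*a) = -42 - 24*a)
-24080 + H(s(7)) = -24080 + (-42 - 24*(7 - 1*7)) = -24080 + (-42 - 24*(7 - 7)) = -24080 + (-42 - 24*0) = -24080 + (-42 + 0) = -24080 - 42 = -24122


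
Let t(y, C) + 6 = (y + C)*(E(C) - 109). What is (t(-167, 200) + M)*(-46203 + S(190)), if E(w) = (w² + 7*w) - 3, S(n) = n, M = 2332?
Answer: -62799922790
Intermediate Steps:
E(w) = -3 + w² + 7*w
t(y, C) = -6 + (C + y)*(-112 + C² + 7*C) (t(y, C) = -6 + (y + C)*((-3 + C² + 7*C) - 109) = -6 + (C + y)*(-112 + C² + 7*C))
(t(-167, 200) + M)*(-46203 + S(190)) = ((-6 + 200³ - 112*200 - 112*(-167) + 7*200² - 167*200² + 7*200*(-167)) + 2332)*(-46203 + 190) = ((-6 + 8000000 - 22400 + 18704 + 7*40000 - 167*40000 - 233800) + 2332)*(-46013) = ((-6 + 8000000 - 22400 + 18704 + 280000 - 6680000 - 233800) + 2332)*(-46013) = (1362498 + 2332)*(-46013) = 1364830*(-46013) = -62799922790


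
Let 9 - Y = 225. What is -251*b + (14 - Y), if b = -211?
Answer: 53191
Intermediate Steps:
Y = -216 (Y = 9 - 1*225 = 9 - 225 = -216)
-251*b + (14 - Y) = -251*(-211) + (14 - 1*(-216)) = 52961 + (14 + 216) = 52961 + 230 = 53191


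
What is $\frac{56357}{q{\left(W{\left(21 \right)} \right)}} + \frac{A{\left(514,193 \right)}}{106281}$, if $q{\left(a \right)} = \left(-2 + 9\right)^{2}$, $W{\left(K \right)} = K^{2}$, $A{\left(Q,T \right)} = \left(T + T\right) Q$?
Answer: $\frac{122436737}{106281} \approx 1152.0$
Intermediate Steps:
$A{\left(Q,T \right)} = 2 Q T$ ($A{\left(Q,T \right)} = 2 T Q = 2 Q T$)
$q{\left(a \right)} = 49$ ($q{\left(a \right)} = 7^{2} = 49$)
$\frac{56357}{q{\left(W{\left(21 \right)} \right)}} + \frac{A{\left(514,193 \right)}}{106281} = \frac{56357}{49} + \frac{2 \cdot 514 \cdot 193}{106281} = 56357 \cdot \frac{1}{49} + 198404 \cdot \frac{1}{106281} = \frac{8051}{7} + \frac{198404}{106281} = \frac{122436737}{106281}$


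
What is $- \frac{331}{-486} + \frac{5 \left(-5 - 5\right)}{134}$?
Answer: $\frac{10027}{32562} \approx 0.30794$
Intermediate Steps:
$- \frac{331}{-486} + \frac{5 \left(-5 - 5\right)}{134} = \left(-331\right) \left(- \frac{1}{486}\right) + 5 \left(-10\right) \frac{1}{134} = \frac{331}{486} - \frac{25}{67} = \frac{10027}{32562}$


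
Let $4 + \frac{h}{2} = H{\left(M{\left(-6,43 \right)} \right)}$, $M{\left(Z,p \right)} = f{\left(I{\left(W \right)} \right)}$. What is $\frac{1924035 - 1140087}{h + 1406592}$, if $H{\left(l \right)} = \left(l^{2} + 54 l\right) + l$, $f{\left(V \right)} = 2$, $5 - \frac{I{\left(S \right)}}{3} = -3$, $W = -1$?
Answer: $\frac{17817}{31973} \approx 0.55725$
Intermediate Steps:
$I{\left(S \right)} = 24$ ($I{\left(S \right)} = 15 - -9 = 15 + 9 = 24$)
$M{\left(Z,p \right)} = 2$
$H{\left(l \right)} = l^{2} + 55 l$
$h = 220$ ($h = -8 + 2 \cdot 2 \left(55 + 2\right) = -8 + 2 \cdot 2 \cdot 57 = -8 + 2 \cdot 114 = -8 + 228 = 220$)
$\frac{1924035 - 1140087}{h + 1406592} = \frac{1924035 - 1140087}{220 + 1406592} = \frac{783948}{1406812} = 783948 \cdot \frac{1}{1406812} = \frac{17817}{31973}$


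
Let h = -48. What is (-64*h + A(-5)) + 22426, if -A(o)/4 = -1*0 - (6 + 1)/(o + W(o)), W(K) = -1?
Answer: 76480/3 ≈ 25493.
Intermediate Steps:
A(o) = 28/(-1 + o) (A(o) = -4*(-1*0 - (6 + 1)/(o - 1)) = -4*(0 - 7/(-1 + o)) = -(-28)/(-1 + o) = 28/(-1 + o))
(-64*h + A(-5)) + 22426 = (-64*(-48) + 28/(-1 - 5)) + 22426 = (3072 + 28/(-6)) + 22426 = (3072 + 28*(-1/6)) + 22426 = (3072 - 14/3) + 22426 = 9202/3 + 22426 = 76480/3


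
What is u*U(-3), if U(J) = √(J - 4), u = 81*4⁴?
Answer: 20736*I*√7 ≈ 54862.0*I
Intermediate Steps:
u = 20736 (u = 81*256 = 20736)
U(J) = √(-4 + J)
u*U(-3) = 20736*√(-4 - 3) = 20736*√(-7) = 20736*(I*√7) = 20736*I*√7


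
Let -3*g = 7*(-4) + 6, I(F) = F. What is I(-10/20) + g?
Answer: 41/6 ≈ 6.8333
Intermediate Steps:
g = 22/3 (g = -(7*(-4) + 6)/3 = -(-28 + 6)/3 = -1/3*(-22) = 22/3 ≈ 7.3333)
I(-10/20) + g = -10/20 + 22/3 = -10*1/20 + 22/3 = -1/2 + 22/3 = 41/6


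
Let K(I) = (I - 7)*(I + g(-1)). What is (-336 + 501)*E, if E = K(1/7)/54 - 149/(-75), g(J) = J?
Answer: 84711/245 ≈ 345.76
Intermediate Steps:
K(I) = (-1 + I)*(-7 + I) (K(I) = (I - 7)*(I - 1) = (-7 + I)*(-1 + I) = (-1 + I)*(-7 + I))
E = 2567/1225 (E = (7 + (1/7)² - 8/7)/54 - 149/(-75) = (7 + (⅐)² - 8*⅐)*(1/54) - 149*(-1/75) = (7 + 1/49 - 8/7)*(1/54) + 149/75 = (288/49)*(1/54) + 149/75 = 16/147 + 149/75 = 2567/1225 ≈ 2.0955)
(-336 + 501)*E = (-336 + 501)*(2567/1225) = 165*(2567/1225) = 84711/245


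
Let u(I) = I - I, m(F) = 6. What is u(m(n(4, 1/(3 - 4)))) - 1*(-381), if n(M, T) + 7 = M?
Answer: 381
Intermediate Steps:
n(M, T) = -7 + M
u(I) = 0
u(m(n(4, 1/(3 - 4)))) - 1*(-381) = 0 - 1*(-381) = 0 + 381 = 381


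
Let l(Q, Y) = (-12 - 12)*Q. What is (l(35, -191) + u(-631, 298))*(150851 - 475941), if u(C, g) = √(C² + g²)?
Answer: 273075600 - 5526530*√1685 ≈ 4.6218e+7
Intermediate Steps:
l(Q, Y) = -24*Q
(l(35, -191) + u(-631, 298))*(150851 - 475941) = (-24*35 + √((-631)² + 298²))*(150851 - 475941) = (-840 + √(398161 + 88804))*(-325090) = (-840 + √486965)*(-325090) = (-840 + 17*√1685)*(-325090) = 273075600 - 5526530*√1685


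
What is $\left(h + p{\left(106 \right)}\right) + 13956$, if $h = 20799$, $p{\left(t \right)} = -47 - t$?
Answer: $34602$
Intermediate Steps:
$\left(h + p{\left(106 \right)}\right) + 13956 = \left(20799 - 153\right) + 13956 = 20646 + 13956 = 34602$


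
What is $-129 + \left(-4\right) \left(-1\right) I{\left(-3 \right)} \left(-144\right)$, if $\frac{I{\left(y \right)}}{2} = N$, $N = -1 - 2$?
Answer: $3327$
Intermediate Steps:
$N = -3$ ($N = -1 - 2 = -3$)
$I{\left(y \right)} = -6$ ($I{\left(y \right)} = 2 \left(-3\right) = -6$)
$-129 + \left(-4\right) \left(-1\right) I{\left(-3 \right)} \left(-144\right) = -129 + \left(-4\right) \left(-1\right) \left(-6\right) \left(-144\right) = -129 + 4 \left(-6\right) \left(-144\right) = -129 - -3456 = -129 + 3456 = 3327$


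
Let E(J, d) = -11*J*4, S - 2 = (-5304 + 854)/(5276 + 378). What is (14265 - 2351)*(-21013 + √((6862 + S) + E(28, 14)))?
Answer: -250348882 + 11914*√45004254053/2827 ≈ -2.4945e+8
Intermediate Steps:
S = 3429/2827 (S = 2 + (-5304 + 854)/(5276 + 378) = 2 - 4450/5654 = 2 - 4450*1/5654 = 2 - 2225/2827 = 3429/2827 ≈ 1.2129)
E(J, d) = -44*J
(14265 - 2351)*(-21013 + √((6862 + S) + E(28, 14))) = (14265 - 2351)*(-21013 + √((6862 + 3429/2827) - 44*28)) = 11914*(-21013 + √(19402303/2827 - 1232)) = 11914*(-21013 + √(15919439/2827)) = 11914*(-21013 + √45004254053/2827) = -250348882 + 11914*√45004254053/2827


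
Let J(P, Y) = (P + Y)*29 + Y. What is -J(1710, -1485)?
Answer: -5040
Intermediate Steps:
J(P, Y) = 29*P + 30*Y (J(P, Y) = (29*P + 29*Y) + Y = 29*P + 30*Y)
-J(1710, -1485) = -(29*1710 + 30*(-1485)) = -(49590 - 44550) = -1*5040 = -5040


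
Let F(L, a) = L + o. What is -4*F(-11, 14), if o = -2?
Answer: 52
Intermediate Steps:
F(L, a) = -2 + L (F(L, a) = L - 2 = -2 + L)
-4*F(-11, 14) = -4*(-2 - 11) = -4*(-13) = 52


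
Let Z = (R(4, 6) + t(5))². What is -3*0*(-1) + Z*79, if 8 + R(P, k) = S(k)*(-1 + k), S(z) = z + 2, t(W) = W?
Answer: 108151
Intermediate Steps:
S(z) = 2 + z
R(P, k) = -8 + (-1 + k)*(2 + k) (R(P, k) = -8 + (2 + k)*(-1 + k) = -8 + (-1 + k)*(2 + k))
Z = 1369 (Z = ((-10 + 6 + 6²) + 5)² = ((-10 + 6 + 36) + 5)² = (32 + 5)² = 37² = 1369)
-3*0*(-1) + Z*79 = -3*0*(-1) + 1369*79 = 0*(-1) + 108151 = 0 + 108151 = 108151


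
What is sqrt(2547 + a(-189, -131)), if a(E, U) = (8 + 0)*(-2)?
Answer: sqrt(2531) ≈ 50.309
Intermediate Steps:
a(E, U) = -16 (a(E, U) = 8*(-2) = -16)
sqrt(2547 + a(-189, -131)) = sqrt(2547 - 16) = sqrt(2531)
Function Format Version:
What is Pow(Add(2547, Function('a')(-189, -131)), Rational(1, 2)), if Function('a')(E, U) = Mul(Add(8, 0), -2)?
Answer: Pow(2531, Rational(1, 2)) ≈ 50.309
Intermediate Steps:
Function('a')(E, U) = -16 (Function('a')(E, U) = Mul(8, -2) = -16)
Pow(Add(2547, Function('a')(-189, -131)), Rational(1, 2)) = Pow(Add(2547, -16), Rational(1, 2)) = Pow(2531, Rational(1, 2))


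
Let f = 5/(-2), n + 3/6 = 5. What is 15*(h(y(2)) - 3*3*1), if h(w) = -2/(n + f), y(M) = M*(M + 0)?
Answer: -150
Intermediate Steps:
n = 9/2 (n = -1/2 + 5 = 9/2 ≈ 4.5000)
f = -5/2 (f = 5*(-1/2) = -5/2 ≈ -2.5000)
y(M) = M**2 (y(M) = M*M = M**2)
h(w) = -1 (h(w) = -2/(9/2 - 5/2) = -2/2 = (1/2)*(-2) = -1)
15*(h(y(2)) - 3*3*1) = 15*(-1 - 3*3*1) = 15*(-1 - 9*1) = 15*(-1 - 9) = 15*(-10) = -150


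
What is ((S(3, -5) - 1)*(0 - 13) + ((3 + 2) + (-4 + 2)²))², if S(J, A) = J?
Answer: 289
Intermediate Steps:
((S(3, -5) - 1)*(0 - 13) + ((3 + 2) + (-4 + 2)²))² = ((3 - 1)*(0 - 13) + ((3 + 2) + (-4 + 2)²))² = (2*(-13) + (5 + (-2)²))² = (-26 + (5 + 4))² = (-26 + 9)² = (-17)² = 289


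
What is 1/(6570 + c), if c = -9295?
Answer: -1/2725 ≈ -0.00036697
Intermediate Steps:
1/(6570 + c) = 1/(6570 - 9295) = 1/(-2725) = -1/2725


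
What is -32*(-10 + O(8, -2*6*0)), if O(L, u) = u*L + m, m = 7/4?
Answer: 264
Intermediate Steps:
m = 7/4 (m = 7*(¼) = 7/4 ≈ 1.7500)
O(L, u) = 7/4 + L*u (O(L, u) = u*L + 7/4 = L*u + 7/4 = 7/4 + L*u)
-32*(-10 + O(8, -2*6*0)) = -32*(-10 + (7/4 + 8*(-2*6*0))) = -32*(-10 + (7/4 + 8*(-12*0))) = -32*(-10 + (7/4 + 8*0)) = -32*(-10 + (7/4 + 0)) = -32*(-10 + 7/4) = -32*(-33/4) = 264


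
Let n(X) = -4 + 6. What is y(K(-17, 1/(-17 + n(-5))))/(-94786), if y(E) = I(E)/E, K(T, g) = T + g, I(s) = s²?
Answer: 128/710895 ≈ 0.00018005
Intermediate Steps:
n(X) = 2
y(E) = E (y(E) = E²/E = E)
y(K(-17, 1/(-17 + n(-5))))/(-94786) = (-17 + 1/(-17 + 2))/(-94786) = (-17 + 1/(-15))*(-1/94786) = (-17 - 1/15)*(-1/94786) = -256/15*(-1/94786) = 128/710895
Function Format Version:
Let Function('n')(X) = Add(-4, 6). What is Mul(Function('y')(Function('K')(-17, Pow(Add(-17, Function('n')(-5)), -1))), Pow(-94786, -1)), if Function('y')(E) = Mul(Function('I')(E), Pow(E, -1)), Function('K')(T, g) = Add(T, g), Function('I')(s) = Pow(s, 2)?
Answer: Rational(128, 710895) ≈ 0.00018005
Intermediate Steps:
Function('n')(X) = 2
Function('y')(E) = E (Function('y')(E) = Mul(Pow(E, 2), Pow(E, -1)) = E)
Mul(Function('y')(Function('K')(-17, Pow(Add(-17, Function('n')(-5)), -1))), Pow(-94786, -1)) = Mul(Add(-17, Pow(Add(-17, 2), -1)), Pow(-94786, -1)) = Mul(Add(-17, Pow(-15, -1)), Rational(-1, 94786)) = Mul(Add(-17, Rational(-1, 15)), Rational(-1, 94786)) = Mul(Rational(-256, 15), Rational(-1, 94786)) = Rational(128, 710895)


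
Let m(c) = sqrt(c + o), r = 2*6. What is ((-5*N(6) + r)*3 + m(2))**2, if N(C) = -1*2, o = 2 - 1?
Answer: (66 + sqrt(3))**2 ≈ 4587.6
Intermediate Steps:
r = 12
o = 1
N(C) = -2
m(c) = sqrt(1 + c) (m(c) = sqrt(c + 1) = sqrt(1 + c))
((-5*N(6) + r)*3 + m(2))**2 = ((-5*(-2) + 12)*3 + sqrt(1 + 2))**2 = ((10 + 12)*3 + sqrt(3))**2 = (22*3 + sqrt(3))**2 = (66 + sqrt(3))**2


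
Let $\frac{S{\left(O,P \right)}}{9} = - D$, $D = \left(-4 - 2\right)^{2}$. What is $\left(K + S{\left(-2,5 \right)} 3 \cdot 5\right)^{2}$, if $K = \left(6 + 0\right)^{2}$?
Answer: $23270976$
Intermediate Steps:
$D = 36$ ($D = \left(-6\right)^{2} = 36$)
$S{\left(O,P \right)} = -324$ ($S{\left(O,P \right)} = 9 \left(\left(-1\right) 36\right) = 9 \left(-36\right) = -324$)
$K = 36$ ($K = 6^{2} = 36$)
$\left(K + S{\left(-2,5 \right)} 3 \cdot 5\right)^{2} = \left(36 + \left(-324\right) 3 \cdot 5\right)^{2} = \left(36 - 4860\right)^{2} = \left(-4824\right)^{2} = 23270976$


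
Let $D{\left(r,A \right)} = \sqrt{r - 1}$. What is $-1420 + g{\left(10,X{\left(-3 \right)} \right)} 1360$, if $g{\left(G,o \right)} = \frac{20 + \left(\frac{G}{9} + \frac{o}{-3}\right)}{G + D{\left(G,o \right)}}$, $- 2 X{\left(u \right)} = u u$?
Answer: $\frac{110620}{117} \approx 945.47$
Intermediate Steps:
$D{\left(r,A \right)} = \sqrt{-1 + r}$
$X{\left(u \right)} = - \frac{u^{2}}{2}$ ($X{\left(u \right)} = - \frac{u u}{2} = - \frac{u^{2}}{2}$)
$g{\left(G,o \right)} = \frac{20 - \frac{o}{3} + \frac{G}{9}}{G + \sqrt{-1 + G}}$ ($g{\left(G,o \right)} = \frac{20 + \left(\frac{G}{9} + \frac{o}{-3}\right)}{G + \sqrt{-1 + G}} = \frac{20 + \left(G \frac{1}{9} + o \left(- \frac{1}{3}\right)\right)}{G + \sqrt{-1 + G}} = \frac{20 + \left(\frac{G}{9} - \frac{o}{3}\right)}{G + \sqrt{-1 + G}} = \frac{20 + \left(- \frac{o}{3} + \frac{G}{9}\right)}{G + \sqrt{-1 + G}} = \frac{20 - \frac{o}{3} + \frac{G}{9}}{G + \sqrt{-1 + G}}$)
$-1420 + g{\left(10,X{\left(-3 \right)} \right)} 1360 = -1420 + \frac{20 - \frac{\left(- \frac{1}{2}\right) \left(-3\right)^{2}}{3} + \frac{1}{9} \cdot 10}{10 + \sqrt{-1 + 10}} \cdot 1360 = -1420 + \frac{20 - \frac{\left(- \frac{1}{2}\right) 9}{3} + \frac{10}{9}}{10 + \sqrt{9}} \cdot 1360 = -1420 + \frac{20 - - \frac{3}{2} + \frac{10}{9}}{10 + 3} \cdot 1360 = -1420 + \frac{20 + \frac{3}{2} + \frac{10}{9}}{13} \cdot 1360 = -1420 + \frac{1}{13} \cdot \frac{407}{18} \cdot 1360 = -1420 + \frac{407}{234} \cdot 1360 = -1420 + \frac{276760}{117} = \frac{110620}{117}$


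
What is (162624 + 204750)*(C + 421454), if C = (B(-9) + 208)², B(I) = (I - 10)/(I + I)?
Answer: 9227900044685/54 ≈ 1.7089e+11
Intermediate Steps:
B(I) = (-10 + I)/(2*I) (B(I) = (-10 + I)/((2*I)) = (-10 + I)*(1/(2*I)) = (-10 + I)/(2*I))
C = 14160169/324 (C = ((½)*(-10 - 9)/(-9) + 208)² = ((½)*(-⅑)*(-19) + 208)² = (19/18 + 208)² = (3763/18)² = 14160169/324 ≈ 43704.)
(162624 + 204750)*(C + 421454) = (162624 + 204750)*(14160169/324 + 421454) = 367374*(150711265/324) = 9227900044685/54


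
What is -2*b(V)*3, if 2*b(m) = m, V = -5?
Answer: 15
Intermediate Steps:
b(m) = m/2
-2*b(V)*3 = -(-5)*3 = -2*(-5/2)*3 = 5*3 = 15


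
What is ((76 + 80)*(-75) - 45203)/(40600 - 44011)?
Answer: 56903/3411 ≈ 16.682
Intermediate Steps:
((76 + 80)*(-75) - 45203)/(40600 - 44011) = (156*(-75) - 45203)/(-3411) = (-11700 - 45203)*(-1/3411) = -56903*(-1/3411) = 56903/3411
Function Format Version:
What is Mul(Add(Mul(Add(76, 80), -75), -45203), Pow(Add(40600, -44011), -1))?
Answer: Rational(56903, 3411) ≈ 16.682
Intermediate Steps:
Mul(Add(Mul(Add(76, 80), -75), -45203), Pow(Add(40600, -44011), -1)) = Mul(Add(Mul(156, -75), -45203), Pow(-3411, -1)) = Mul(Add(-11700, -45203), Rational(-1, 3411)) = Mul(-56903, Rational(-1, 3411)) = Rational(56903, 3411)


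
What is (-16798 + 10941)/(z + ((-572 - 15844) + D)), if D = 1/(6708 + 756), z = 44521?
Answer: -43716648/209775721 ≈ -0.20840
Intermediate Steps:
D = 1/7464 ≈ 0.00013398
(-16798 + 10941)/(z + ((-572 - 15844) + D)) = (-16798 + 10941)/(44521 + ((-572 - 15844) + 1/7464)) = -5857/(44521 + (-16416 + 1/7464)) = -5857/(44521 - 122529023/7464) = -5857/209775721/7464 = -5857*7464/209775721 = -43716648/209775721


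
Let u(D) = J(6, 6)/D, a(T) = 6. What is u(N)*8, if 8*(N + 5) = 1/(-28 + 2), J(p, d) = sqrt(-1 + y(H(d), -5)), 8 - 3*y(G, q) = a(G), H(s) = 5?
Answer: -1664*I*sqrt(3)/3123 ≈ -0.92287*I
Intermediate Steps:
y(G, q) = 2/3 (y(G, q) = 8/3 - 1/3*6 = 8/3 - 2 = 2/3)
J(p, d) = I*sqrt(3)/3 (J(p, d) = sqrt(-1 + 2/3) = sqrt(-1/3) = I*sqrt(3)/3)
N = -1041/208 (N = -5 + 1/(8*(-28 + 2)) = -5 + (1/8)/(-26) = -5 + (1/8)*(-1/26) = -5 - 1/208 = -1041/208 ≈ -5.0048)
u(D) = I*sqrt(3)/(3*D) (u(D) = (I*sqrt(3)/3)/D = I*sqrt(3)/(3*D))
u(N)*8 = (I*sqrt(3)/(3*(-1041/208)))*8 = ((1/3)*I*sqrt(3)*(-208/1041))*8 = -208*I*sqrt(3)/3123*8 = -1664*I*sqrt(3)/3123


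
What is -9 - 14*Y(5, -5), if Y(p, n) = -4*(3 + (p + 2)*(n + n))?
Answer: -3761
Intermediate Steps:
Y(p, n) = -12 - 8*n*(2 + p) (Y(p, n) = -4*(3 + (2 + p)*(2*n)) = -4*(3 + 2*n*(2 + p)) = -12 - 8*n*(2 + p))
-9 - 14*Y(5, -5) = -9 - 14*(-12 - 16*(-5) - 8*(-5)*5) = -9 - 14*(-12 + 80 + 200) = -9 - 14*268 = -9 - 3752 = -3761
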